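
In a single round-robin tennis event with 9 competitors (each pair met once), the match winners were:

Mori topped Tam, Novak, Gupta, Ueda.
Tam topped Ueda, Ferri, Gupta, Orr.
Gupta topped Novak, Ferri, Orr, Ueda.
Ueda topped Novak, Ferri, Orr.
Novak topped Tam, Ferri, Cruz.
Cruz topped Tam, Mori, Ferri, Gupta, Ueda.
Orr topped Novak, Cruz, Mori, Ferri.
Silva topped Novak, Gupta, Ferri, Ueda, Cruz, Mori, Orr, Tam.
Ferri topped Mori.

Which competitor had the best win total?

Silva

Win totals: Tam 4, Novak 3, Cruz 5, Ueda 3, Ferri 1, Mori 4, Gupta 4, Silva 8, Orr 4.
Silva leads with 8 wins (next highest: 5).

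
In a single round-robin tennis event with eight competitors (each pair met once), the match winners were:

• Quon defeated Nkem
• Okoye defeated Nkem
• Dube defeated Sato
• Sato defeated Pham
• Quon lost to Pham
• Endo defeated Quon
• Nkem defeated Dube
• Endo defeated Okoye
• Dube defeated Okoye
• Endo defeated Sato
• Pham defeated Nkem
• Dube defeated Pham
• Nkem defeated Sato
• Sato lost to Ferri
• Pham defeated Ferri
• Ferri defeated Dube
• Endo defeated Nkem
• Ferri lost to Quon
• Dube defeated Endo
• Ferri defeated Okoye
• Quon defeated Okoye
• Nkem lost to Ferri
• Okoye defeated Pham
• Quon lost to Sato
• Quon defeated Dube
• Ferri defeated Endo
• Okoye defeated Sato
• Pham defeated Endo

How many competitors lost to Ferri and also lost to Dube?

Ferri beat: Dube, Endo, Okoye, Sato, Nkem.
Dube beat: Pham, Endo, Okoye, Sato.
Both beat: Endo, Okoye, Sato — 3.

3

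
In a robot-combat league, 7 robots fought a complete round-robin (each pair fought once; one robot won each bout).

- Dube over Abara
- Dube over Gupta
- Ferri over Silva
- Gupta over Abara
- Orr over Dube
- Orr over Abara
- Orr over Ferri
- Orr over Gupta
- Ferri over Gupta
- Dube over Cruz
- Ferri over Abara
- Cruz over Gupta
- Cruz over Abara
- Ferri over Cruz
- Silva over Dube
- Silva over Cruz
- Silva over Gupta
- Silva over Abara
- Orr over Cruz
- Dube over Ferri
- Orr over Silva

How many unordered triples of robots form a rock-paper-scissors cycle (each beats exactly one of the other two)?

1

Win totals: Cruz 2, Ferri 4, Dube 4, Orr 6, Gupta 1, Silva 4, Abara 0.
A robot with w wins dominates both others in C(w,2) triples; summing gives 1 + 6 + 6 + 15 + 0 + 6 + 0 = 34 transitive triples.
Total triples C(7,3) = 35, so cyclic triples = 35 − 34 = 1.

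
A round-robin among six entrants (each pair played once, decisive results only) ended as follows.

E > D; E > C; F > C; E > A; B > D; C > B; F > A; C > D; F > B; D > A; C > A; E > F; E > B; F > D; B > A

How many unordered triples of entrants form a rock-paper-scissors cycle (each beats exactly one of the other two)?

0

Of the C(6,3) = 20 triples, the cyclic ones are: none.
That is 0.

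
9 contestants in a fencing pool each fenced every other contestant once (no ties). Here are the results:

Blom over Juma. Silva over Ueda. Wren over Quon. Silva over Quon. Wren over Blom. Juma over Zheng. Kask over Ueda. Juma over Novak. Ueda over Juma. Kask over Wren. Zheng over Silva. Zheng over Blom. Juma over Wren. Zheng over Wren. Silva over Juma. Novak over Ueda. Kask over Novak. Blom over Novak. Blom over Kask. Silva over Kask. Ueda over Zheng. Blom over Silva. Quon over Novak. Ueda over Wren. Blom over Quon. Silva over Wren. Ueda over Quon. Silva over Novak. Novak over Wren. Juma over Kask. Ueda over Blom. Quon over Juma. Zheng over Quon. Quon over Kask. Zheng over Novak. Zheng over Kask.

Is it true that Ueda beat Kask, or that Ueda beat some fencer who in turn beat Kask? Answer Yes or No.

Yes

Ueda did not beat Kask directly.
Ueda beat Blom, Juma, Wren, Quon, Zheng. Of those, Blom beat Kask.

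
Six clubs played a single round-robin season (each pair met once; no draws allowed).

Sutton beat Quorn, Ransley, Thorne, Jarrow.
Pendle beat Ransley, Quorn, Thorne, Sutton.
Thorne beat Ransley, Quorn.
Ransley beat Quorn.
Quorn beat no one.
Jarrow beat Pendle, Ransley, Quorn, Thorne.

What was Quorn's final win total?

Quorn's results: beat no one; lost to Thorne, Jarrow, Ransley, Pendle, Sutton.
That is 0 wins.

0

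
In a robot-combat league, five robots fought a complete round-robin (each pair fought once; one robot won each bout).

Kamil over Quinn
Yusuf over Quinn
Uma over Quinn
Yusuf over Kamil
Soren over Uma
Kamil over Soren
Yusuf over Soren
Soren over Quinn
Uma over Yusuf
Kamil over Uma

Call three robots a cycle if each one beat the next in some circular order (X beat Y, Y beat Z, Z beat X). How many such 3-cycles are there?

Of the C(5,3) = 10 triples, the cyclic ones are: {Kamil, Yusuf, Uma}; {Yusuf, Uma, Soren}.
That is 2.

2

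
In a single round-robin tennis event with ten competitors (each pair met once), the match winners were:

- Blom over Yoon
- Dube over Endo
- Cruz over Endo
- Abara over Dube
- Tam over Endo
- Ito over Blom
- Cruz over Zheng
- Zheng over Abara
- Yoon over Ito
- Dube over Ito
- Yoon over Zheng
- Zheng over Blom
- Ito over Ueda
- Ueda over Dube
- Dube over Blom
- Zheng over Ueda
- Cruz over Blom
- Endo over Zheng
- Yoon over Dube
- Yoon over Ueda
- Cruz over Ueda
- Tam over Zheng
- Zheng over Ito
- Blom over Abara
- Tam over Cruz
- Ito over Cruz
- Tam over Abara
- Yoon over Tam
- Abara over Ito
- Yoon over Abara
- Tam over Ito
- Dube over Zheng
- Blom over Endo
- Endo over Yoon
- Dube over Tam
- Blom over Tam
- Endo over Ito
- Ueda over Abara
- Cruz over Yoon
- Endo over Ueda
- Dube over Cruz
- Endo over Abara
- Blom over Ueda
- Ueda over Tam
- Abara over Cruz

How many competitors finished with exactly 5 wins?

4

Win totals: Ueda 3, Zheng 4, Dube 6, Abara 3, Ito 3, Endo 5, Tam 5, Cruz 5, Blom 5, Yoon 6.
Exactly 5: Endo, Tam, Cruz, Blom — 4 competitors.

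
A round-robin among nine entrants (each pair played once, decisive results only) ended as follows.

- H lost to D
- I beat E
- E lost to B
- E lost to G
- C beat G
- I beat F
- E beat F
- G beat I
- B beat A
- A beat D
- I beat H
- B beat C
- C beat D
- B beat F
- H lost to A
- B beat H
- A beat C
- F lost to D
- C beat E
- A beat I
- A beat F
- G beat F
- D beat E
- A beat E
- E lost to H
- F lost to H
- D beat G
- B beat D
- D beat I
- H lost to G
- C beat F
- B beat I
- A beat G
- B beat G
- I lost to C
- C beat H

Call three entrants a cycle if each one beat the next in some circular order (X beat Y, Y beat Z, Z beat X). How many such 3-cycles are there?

0

Win totals: A 7, B 8, C 6, D 5, E 1, F 0, G 4, H 2, I 3.
An entrant with w wins dominates both others in C(w,2) triples; summing gives 21 + 28 + 15 + 10 + 0 + 0 + 6 + 1 + 3 = 84 transitive triples.
Total triples C(9,3) = 84, so cyclic triples = 84 − 84 = 0.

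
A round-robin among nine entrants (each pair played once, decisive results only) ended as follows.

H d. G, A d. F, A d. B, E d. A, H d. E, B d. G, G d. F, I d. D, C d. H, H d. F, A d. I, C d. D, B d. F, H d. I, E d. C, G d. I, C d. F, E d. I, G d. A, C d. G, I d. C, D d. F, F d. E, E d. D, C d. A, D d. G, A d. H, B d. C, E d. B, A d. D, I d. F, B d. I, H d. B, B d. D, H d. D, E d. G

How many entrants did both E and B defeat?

E beat: A, B, C, D, G, I.
B beat: C, D, F, G, I.
Both beat: C, D, G, I — 4.

4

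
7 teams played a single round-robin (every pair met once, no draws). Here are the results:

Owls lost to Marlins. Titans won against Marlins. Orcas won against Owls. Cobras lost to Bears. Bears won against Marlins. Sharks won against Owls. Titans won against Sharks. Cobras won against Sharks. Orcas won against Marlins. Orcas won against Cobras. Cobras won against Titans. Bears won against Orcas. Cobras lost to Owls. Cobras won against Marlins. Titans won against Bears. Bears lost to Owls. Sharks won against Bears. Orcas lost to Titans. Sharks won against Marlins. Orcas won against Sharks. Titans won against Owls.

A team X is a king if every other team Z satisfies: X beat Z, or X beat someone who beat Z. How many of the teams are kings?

Bears reaches everyone (king).
Titans reaches everyone (king).
Marlins cannot reach Titans, Sharks, Orcas in two steps.
Sharks cannot reach Titans in two steps.
Orcas reaches everyone (king).
Owls reaches everyone (king).
Cobras reaches everyone (king).
Kings: Bears, Titans, Orcas, Owls, Cobras — 5.

5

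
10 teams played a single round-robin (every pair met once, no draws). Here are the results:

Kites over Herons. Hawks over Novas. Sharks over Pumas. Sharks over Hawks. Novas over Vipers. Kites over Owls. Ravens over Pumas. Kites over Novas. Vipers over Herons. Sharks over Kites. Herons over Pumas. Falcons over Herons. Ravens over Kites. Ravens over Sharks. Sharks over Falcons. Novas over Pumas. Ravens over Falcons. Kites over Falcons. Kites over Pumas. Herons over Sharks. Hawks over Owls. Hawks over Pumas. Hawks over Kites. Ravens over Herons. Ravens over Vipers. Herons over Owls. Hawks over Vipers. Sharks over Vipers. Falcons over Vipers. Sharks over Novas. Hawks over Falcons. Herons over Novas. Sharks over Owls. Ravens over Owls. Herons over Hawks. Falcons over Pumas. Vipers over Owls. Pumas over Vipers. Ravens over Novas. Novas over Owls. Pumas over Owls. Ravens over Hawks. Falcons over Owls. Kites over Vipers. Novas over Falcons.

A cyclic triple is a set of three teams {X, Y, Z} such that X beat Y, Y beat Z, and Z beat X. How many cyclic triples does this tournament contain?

Win totals: Falcons 4, Owls 0, Ravens 9, Pumas 2, Hawks 6, Herons 5, Kites 6, Sharks 7, Vipers 2, Novas 4.
A team with w wins dominates both others in C(w,2) triples; summing gives 6 + 0 + 36 + 1 + 15 + 10 + 15 + 21 + 1 + 6 = 111 transitive triples.
Total triples C(10,3) = 120, so cyclic triples = 120 − 111 = 9.

9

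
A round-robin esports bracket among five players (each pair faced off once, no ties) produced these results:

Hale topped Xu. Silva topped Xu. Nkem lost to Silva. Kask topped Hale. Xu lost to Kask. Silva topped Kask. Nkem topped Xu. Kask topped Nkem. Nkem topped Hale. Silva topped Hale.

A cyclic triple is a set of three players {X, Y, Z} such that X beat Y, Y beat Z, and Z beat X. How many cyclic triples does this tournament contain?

0

Win totals: Hale 1, Kask 3, Xu 0, Silva 4, Nkem 2.
A player with w wins dominates both others in C(w,2) triples; summing gives 0 + 3 + 0 + 6 + 1 = 10 transitive triples.
Total triples C(5,3) = 10, so cyclic triples = 10 − 10 = 0.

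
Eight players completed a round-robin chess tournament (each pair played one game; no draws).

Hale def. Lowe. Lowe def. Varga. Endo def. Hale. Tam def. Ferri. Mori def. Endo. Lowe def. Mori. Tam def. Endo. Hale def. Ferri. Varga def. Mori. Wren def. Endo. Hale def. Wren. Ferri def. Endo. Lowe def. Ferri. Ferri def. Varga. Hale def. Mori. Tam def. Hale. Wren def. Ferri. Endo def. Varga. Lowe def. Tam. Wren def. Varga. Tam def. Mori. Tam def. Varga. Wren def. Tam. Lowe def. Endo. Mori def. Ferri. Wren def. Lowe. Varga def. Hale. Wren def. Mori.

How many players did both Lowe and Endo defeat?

1

Lowe beat: Varga, Mori, Ferri, Tam, Endo.
Endo beat: Varga, Hale.
Both beat: Varga — 1.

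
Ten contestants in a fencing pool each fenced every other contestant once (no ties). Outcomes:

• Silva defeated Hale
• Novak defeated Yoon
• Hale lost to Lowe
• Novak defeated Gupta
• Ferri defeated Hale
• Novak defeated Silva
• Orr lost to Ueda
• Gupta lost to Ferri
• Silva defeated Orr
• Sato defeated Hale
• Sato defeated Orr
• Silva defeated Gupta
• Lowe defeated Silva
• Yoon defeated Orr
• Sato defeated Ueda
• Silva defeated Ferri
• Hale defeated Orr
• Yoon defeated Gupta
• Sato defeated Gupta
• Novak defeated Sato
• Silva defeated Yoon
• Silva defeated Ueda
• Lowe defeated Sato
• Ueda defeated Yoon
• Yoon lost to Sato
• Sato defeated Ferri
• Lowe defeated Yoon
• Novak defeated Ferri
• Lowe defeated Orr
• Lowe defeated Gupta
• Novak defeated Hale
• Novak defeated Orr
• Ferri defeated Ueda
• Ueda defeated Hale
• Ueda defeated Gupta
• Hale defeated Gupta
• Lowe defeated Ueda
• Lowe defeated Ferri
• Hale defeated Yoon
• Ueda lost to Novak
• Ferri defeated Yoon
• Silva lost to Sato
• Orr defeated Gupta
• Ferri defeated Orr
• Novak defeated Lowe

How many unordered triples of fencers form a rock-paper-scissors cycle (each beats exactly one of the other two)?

0

Win totals: Gupta 0, Hale 3, Novak 9, Orr 1, Ferri 5, Yoon 2, Ueda 4, Sato 7, Lowe 8, Silva 6.
A fencer with w wins dominates both others in C(w,2) triples; summing gives 0 + 3 + 36 + 0 + 10 + 1 + 6 + 21 + 28 + 15 = 120 transitive triples.
Total triples C(10,3) = 120, so cyclic triples = 120 − 120 = 0.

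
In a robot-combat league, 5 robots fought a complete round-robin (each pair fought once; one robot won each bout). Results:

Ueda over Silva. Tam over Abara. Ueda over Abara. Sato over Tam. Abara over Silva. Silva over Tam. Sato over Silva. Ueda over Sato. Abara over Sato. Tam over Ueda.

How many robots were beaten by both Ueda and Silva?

Ueda beat: Abara, Sato, Silva.
Silva beat: Tam.
No one was beaten by both.

0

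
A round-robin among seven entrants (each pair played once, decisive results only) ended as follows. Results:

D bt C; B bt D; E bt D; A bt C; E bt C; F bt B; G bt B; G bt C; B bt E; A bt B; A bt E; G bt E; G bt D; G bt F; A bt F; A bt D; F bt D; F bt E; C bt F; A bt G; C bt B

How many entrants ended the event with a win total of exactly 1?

1

Win totals: A 6, B 2, C 2, D 1, E 2, F 3, G 5.
Exactly 1: D — 1 entrant.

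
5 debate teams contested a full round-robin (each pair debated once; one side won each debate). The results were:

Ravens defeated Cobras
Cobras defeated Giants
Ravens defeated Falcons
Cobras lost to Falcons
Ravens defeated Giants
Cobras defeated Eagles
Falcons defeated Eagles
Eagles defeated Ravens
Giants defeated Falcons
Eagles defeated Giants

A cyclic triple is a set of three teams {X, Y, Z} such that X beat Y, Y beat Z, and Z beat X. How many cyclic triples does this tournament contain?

4

Win totals: Cobras 2, Eagles 2, Ravens 3, Falcons 2, Giants 1.
A team with w wins dominates both others in C(w,2) triples; summing gives 1 + 1 + 3 + 1 + 0 = 6 transitive triples.
Total triples C(5,3) = 10, so cyclic triples = 10 − 6 = 4.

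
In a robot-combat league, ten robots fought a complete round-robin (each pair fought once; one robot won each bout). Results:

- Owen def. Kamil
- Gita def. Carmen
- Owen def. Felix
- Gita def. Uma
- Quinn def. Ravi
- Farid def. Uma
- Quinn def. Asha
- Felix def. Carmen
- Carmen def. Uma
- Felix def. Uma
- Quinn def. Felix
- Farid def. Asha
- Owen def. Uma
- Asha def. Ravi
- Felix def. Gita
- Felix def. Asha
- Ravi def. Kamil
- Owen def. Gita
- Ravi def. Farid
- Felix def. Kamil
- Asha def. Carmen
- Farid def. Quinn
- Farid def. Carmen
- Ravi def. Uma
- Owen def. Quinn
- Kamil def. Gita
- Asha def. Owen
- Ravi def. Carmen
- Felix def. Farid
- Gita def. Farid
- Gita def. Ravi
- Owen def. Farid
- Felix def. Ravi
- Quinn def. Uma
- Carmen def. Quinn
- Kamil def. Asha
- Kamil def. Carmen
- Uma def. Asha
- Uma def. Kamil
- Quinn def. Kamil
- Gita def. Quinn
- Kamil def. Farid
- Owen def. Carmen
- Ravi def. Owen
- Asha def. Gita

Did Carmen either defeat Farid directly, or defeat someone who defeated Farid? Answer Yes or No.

Carmen did not beat Farid directly.
Carmen beat Uma, Quinn, but each of them lost to Farid. No two-step path.

No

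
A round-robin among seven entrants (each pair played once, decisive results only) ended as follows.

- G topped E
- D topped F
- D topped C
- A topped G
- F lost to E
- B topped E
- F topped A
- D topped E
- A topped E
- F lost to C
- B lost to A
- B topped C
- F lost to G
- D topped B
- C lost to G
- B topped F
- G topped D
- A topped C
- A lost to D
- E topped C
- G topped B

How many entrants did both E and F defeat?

0

E beat: C, F.
F beat: A.
No one was beaten by both.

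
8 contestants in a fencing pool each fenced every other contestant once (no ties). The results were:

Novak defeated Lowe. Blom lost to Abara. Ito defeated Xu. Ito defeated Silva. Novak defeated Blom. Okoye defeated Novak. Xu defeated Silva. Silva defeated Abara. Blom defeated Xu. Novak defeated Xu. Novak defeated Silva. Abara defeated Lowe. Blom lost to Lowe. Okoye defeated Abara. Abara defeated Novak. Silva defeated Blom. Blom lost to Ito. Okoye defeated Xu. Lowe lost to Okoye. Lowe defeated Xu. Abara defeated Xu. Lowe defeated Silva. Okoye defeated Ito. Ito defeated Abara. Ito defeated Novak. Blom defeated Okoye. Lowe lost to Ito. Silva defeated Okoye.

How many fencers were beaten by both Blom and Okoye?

Blom beat: Okoye, Xu.
Okoye beat: Ito, Xu, Lowe, Novak, Abara.
Both beat: Xu — 1.

1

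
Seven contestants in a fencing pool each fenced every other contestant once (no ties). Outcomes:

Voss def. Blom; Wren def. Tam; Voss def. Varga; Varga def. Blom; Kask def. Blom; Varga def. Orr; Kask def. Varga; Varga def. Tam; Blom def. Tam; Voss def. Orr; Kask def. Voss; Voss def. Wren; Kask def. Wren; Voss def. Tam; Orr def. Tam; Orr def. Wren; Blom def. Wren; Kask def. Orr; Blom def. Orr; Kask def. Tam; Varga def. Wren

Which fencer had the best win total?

Win totals: Kask 6, Varga 4, Wren 1, Blom 3, Orr 2, Tam 0, Voss 5.
Kask leads with 6 wins (next highest: 5).

Kask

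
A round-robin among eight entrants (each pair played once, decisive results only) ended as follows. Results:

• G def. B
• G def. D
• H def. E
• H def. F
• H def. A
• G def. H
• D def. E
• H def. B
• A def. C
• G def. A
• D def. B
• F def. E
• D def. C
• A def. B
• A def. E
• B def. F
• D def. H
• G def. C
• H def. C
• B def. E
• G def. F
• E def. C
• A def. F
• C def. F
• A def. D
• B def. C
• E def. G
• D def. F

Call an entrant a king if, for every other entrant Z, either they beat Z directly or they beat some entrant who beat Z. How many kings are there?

5

A reaches everyone (king).
B cannot reach A, D, H in two steps.
C cannot reach A, B, D, G, H in two steps.
D reaches everyone (king).
E reaches everyone (king).
F cannot reach A, B, D, H in two steps.
G reaches everyone (king).
H reaches everyone (king).
Kings: A, D, E, G, H — 5.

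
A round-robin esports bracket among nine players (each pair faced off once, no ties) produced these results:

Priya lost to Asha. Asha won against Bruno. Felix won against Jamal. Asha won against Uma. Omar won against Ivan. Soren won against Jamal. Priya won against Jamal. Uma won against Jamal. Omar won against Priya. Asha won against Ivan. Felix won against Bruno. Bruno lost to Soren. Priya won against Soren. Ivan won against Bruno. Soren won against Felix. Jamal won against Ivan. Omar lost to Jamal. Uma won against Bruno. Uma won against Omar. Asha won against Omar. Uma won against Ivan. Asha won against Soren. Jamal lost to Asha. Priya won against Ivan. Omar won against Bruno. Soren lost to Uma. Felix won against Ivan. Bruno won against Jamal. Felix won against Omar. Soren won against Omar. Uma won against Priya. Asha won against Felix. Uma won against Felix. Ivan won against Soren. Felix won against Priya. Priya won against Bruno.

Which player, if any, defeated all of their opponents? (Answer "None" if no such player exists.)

Asha has 8 wins out of 8 opponents — a perfect record.

Asha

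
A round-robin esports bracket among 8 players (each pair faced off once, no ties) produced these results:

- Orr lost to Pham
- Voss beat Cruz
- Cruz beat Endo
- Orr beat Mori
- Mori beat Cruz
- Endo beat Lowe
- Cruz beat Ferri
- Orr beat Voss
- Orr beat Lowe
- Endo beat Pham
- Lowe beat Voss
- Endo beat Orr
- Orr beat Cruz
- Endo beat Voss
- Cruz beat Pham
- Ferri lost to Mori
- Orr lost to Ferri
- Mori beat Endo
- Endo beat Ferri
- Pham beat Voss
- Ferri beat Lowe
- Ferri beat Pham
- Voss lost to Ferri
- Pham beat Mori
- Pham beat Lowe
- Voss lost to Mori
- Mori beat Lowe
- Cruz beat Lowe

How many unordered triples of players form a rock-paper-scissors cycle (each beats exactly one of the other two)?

12

Win totals: Voss 1, Mori 5, Endo 5, Ferri 4, Cruz 4, Orr 4, Pham 4, Lowe 1.
A player with w wins dominates both others in C(w,2) triples; summing gives 0 + 10 + 10 + 6 + 6 + 6 + 6 + 0 = 44 transitive triples.
Total triples C(8,3) = 56, so cyclic triples = 56 − 44 = 12.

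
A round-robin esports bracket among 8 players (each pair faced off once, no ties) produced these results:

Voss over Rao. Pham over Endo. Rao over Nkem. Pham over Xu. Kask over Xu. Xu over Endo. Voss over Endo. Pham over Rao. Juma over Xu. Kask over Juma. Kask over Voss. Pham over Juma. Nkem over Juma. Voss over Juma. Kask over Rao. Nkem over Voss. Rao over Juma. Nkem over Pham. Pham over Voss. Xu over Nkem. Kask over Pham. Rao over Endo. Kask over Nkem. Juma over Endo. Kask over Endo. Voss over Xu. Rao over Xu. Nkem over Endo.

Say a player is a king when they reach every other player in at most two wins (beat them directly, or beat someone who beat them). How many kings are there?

1

Endo cannot reach Nkem, Juma, Kask, Pham, Voss, Rao, Xu in two steps.
Nkem cannot reach Kask in two steps.
Juma cannot reach Kask, Pham, Voss, Rao in two steps.
Kask reaches everyone (king).
Pham cannot reach Kask in two steps.
Voss cannot reach Kask, Pham in two steps.
Rao cannot reach Kask in two steps.
Xu cannot reach Kask, Rao in two steps.
Kings: Kask — 1.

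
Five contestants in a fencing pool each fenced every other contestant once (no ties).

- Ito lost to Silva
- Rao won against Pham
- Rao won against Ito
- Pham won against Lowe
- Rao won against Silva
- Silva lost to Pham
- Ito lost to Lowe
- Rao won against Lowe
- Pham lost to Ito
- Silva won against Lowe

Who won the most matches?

Win totals: Lowe 1, Silva 2, Pham 2, Ito 1, Rao 4.
Rao leads with 4 wins (next highest: 2).

Rao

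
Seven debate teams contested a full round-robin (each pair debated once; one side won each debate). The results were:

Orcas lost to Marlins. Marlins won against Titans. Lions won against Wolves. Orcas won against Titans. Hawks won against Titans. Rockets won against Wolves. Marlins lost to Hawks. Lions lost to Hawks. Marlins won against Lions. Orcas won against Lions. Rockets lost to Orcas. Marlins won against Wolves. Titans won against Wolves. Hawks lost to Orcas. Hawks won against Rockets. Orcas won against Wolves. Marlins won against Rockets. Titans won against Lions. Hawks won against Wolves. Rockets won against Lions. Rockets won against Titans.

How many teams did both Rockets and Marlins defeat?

Rockets beat: Wolves, Titans, Lions.
Marlins beat: Wolves, Titans, Rockets, Orcas, Lions.
Both beat: Wolves, Titans, Lions — 3.

3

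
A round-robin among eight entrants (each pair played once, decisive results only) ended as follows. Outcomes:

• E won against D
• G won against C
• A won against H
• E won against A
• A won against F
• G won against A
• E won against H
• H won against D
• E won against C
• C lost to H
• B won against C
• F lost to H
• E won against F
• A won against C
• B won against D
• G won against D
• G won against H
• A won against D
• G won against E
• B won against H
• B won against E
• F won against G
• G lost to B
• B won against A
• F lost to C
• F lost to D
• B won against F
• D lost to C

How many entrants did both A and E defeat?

A beat: C, D, F, H.
E beat: A, C, D, F, H.
Both beat: C, D, F, H — 4.

4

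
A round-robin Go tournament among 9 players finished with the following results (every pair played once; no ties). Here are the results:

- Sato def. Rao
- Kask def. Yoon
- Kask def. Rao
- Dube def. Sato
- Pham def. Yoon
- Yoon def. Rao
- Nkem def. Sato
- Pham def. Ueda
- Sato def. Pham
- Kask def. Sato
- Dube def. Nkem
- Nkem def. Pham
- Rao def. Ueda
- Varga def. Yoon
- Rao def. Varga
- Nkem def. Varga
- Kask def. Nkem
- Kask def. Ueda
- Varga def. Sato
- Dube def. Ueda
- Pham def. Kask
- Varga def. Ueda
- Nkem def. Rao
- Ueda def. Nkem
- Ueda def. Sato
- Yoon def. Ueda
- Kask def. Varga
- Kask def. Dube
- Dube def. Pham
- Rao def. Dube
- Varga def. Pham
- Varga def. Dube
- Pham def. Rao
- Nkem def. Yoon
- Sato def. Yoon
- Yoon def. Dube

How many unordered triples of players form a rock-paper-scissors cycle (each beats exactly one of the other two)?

Win totals: Kask 7, Varga 5, Rao 3, Yoon 3, Pham 4, Nkem 5, Dube 4, Sato 3, Ueda 2.
A player with w wins dominates both others in C(w,2) triples; summing gives 21 + 10 + 3 + 3 + 6 + 10 + 6 + 3 + 1 = 63 transitive triples.
Total triples C(9,3) = 84, so cyclic triples = 84 − 63 = 21.

21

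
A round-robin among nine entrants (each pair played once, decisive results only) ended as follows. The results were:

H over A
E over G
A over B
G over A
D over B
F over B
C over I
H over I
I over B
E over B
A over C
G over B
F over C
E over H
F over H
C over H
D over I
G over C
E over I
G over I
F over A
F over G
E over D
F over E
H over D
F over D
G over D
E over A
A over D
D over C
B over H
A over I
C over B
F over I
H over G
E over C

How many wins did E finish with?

E's results: beat A, B, C, D, G, H, I; lost to F.
That is 7 wins.

7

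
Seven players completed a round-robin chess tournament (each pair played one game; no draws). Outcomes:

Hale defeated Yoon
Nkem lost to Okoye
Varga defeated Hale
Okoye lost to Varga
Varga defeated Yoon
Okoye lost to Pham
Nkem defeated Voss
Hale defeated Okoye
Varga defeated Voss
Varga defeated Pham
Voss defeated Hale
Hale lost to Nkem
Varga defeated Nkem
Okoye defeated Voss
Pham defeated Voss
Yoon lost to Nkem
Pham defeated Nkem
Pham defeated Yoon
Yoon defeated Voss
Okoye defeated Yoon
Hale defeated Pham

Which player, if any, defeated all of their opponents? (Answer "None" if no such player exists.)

Varga

Varga has 6 wins out of 6 opponents — a perfect record.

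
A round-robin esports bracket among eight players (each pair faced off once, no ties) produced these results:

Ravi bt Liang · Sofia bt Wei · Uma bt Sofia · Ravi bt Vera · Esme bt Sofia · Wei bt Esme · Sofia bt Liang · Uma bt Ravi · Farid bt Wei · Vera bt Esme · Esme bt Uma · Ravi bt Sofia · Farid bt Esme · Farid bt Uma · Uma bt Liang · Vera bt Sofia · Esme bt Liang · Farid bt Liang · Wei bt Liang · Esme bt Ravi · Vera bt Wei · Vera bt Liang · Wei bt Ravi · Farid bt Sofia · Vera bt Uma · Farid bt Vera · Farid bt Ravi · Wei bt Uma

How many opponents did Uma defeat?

3

Uma's results: beat Liang, Ravi, Sofia; lost to Wei, Esme, Farid, Vera.
That is 3 wins.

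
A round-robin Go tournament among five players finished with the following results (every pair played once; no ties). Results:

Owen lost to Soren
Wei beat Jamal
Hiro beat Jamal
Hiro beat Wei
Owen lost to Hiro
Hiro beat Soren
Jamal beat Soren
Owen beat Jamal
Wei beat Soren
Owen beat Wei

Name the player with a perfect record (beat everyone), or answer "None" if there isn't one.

Hiro

Hiro has 4 wins out of 4 opponents — a perfect record.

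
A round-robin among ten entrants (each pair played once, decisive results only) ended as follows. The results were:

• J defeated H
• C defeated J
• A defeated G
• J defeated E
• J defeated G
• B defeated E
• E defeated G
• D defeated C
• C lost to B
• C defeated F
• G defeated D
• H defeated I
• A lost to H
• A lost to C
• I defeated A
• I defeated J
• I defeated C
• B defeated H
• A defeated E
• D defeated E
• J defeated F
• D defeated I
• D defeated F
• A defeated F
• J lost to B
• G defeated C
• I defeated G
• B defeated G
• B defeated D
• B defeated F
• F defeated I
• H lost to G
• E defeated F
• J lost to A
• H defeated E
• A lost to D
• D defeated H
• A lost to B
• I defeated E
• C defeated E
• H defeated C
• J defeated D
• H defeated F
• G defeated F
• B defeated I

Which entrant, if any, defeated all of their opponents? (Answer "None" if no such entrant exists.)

B

B has 9 wins out of 9 opponents — a perfect record.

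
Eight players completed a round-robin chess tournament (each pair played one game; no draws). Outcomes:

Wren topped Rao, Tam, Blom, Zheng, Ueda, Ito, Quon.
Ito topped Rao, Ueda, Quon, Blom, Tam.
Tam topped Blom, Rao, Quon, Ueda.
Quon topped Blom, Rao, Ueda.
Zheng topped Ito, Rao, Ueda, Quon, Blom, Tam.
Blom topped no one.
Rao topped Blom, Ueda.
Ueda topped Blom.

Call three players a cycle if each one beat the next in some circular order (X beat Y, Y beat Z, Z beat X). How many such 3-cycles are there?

0

Win totals: Blom 0, Zheng 6, Wren 7, Ueda 1, Quon 3, Tam 4, Ito 5, Rao 2.
A player with w wins dominates both others in C(w,2) triples; summing gives 0 + 15 + 21 + 0 + 3 + 6 + 10 + 1 = 56 transitive triples.
Total triples C(8,3) = 56, so cyclic triples = 56 − 56 = 0.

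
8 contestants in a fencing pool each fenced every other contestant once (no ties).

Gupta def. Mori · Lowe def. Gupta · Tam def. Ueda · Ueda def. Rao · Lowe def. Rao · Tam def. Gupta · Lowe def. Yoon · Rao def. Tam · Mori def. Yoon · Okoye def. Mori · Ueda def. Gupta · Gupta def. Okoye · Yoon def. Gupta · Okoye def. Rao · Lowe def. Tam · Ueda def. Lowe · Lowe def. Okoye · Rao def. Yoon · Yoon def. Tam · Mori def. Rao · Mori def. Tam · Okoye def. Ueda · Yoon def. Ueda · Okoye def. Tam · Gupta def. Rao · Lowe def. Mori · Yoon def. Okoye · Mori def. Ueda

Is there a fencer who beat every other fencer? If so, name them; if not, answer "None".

Highest win total is Lowe with 6 (out of 7 possible).
Lowe lost to Ueda, so no fencer went undefeated.

None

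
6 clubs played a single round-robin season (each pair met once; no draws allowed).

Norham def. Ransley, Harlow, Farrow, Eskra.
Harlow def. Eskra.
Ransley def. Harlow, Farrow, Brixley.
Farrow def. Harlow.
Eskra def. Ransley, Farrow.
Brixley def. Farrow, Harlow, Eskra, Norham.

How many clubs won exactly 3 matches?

1

Win totals: Eskra 2, Ransley 3, Harlow 1, Brixley 4, Norham 4, Farrow 1.
Exactly 3: Ransley — 1 club.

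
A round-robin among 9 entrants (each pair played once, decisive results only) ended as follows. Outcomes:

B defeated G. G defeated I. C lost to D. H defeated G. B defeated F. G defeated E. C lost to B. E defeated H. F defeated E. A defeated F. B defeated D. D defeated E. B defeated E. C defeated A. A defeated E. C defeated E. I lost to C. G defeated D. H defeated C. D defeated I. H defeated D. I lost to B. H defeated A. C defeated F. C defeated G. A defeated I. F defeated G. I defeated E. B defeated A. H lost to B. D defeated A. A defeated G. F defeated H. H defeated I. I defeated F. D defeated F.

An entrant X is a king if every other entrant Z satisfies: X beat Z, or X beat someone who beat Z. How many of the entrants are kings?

1

A cannot reach B, C in two steps.
B reaches everyone (king).
C cannot reach B in two steps.
D cannot reach B in two steps.
E cannot reach B, F in two steps.
F cannot reach B in two steps.
G cannot reach B in two steps.
H cannot reach B in two steps.
I cannot reach A, B, C, D in two steps.
Kings: B — 1.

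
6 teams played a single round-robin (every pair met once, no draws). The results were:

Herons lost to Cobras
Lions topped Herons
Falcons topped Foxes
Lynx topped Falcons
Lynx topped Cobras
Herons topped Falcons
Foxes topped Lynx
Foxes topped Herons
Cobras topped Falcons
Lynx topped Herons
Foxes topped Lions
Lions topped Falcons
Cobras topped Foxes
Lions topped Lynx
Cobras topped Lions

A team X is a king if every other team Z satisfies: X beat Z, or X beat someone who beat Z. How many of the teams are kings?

4

Lions reaches everyone (king).
Falcons cannot reach Cobras in two steps.
Cobras reaches everyone (king).
Foxes reaches everyone (king).
Lynx reaches everyone (king).
Herons cannot reach Lions, Cobras, Lynx in two steps.
Kings: Lions, Cobras, Foxes, Lynx — 4.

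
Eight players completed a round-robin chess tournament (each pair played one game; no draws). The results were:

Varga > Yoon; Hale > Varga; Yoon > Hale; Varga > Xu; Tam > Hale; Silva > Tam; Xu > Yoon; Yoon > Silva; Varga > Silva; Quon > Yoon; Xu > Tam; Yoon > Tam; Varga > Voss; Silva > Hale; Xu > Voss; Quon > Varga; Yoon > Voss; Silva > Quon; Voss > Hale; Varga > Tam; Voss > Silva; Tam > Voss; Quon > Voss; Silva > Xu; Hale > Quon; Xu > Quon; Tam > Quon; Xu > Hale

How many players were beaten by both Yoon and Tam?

2

Yoon beat: Voss, Hale, Tam, Silva.
Tam beat: Voss, Quon, Hale.
Both beat: Voss, Hale — 2.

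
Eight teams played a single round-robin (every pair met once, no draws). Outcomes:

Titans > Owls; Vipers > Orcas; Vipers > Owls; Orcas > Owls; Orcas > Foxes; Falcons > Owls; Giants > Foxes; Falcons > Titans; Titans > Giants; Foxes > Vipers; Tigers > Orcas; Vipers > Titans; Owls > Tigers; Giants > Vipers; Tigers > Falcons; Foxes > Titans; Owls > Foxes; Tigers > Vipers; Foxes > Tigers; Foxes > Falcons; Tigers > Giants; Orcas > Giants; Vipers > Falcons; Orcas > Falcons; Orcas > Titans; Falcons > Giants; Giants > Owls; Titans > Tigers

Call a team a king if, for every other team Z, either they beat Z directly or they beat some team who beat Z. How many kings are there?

7

Vipers reaches everyone (king).
Foxes reaches everyone (king).
Falcons cannot reach Orcas in two steps.
Orcas reaches everyone (king).
Titans reaches everyone (king).
Tigers reaches everyone (king).
Owls reaches everyone (king).
Giants reaches everyone (king).
Kings: Vipers, Foxes, Orcas, Titans, Tigers, Owls, Giants — 7.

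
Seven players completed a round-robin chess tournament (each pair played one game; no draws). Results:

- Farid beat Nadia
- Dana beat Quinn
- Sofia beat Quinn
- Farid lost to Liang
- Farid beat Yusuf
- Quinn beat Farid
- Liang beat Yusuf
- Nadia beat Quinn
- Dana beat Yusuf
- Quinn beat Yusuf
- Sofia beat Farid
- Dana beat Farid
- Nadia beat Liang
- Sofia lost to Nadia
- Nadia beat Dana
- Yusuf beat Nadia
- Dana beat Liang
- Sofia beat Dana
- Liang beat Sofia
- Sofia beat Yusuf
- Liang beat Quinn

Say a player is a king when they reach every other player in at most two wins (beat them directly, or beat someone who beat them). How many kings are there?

Farid reaches everyone (king).
Dana reaches everyone (king).
Liang reaches everyone (king).
Yusuf cannot reach Farid in two steps.
Sofia reaches everyone (king).
Nadia reaches everyone (king).
Quinn cannot reach Dana, Liang, Sofia in two steps.
Kings: Farid, Dana, Liang, Sofia, Nadia — 5.

5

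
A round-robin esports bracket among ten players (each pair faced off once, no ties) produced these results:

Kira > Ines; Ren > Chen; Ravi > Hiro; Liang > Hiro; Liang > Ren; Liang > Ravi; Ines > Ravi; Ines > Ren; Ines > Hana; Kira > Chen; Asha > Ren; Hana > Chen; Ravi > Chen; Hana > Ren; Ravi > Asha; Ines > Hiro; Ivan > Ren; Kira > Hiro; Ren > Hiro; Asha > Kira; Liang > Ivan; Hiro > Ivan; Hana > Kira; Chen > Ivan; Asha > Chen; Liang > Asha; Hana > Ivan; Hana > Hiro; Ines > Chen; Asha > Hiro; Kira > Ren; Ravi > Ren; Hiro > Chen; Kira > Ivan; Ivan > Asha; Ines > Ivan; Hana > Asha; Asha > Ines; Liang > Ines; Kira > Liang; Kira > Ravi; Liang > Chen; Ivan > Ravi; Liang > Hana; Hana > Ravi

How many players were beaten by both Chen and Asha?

0

Chen beat: Ivan.
Asha beat: Hiro, Chen, Ren, Ines, Kira.
No one was beaten by both.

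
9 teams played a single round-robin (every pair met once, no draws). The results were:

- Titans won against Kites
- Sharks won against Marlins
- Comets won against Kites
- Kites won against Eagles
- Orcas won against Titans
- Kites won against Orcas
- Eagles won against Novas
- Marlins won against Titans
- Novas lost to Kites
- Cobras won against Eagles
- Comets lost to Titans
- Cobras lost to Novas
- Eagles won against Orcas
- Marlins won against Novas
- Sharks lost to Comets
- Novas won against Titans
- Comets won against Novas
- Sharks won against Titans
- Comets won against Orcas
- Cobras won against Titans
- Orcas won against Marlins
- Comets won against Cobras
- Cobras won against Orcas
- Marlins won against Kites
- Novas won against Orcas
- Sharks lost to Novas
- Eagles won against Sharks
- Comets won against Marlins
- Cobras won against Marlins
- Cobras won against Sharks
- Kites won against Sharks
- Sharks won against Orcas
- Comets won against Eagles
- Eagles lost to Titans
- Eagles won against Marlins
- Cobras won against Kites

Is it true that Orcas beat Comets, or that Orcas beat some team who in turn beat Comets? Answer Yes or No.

Orcas did not beat Comets directly.
Orcas beat Titans, Marlins. Of those, Titans beat Comets.

Yes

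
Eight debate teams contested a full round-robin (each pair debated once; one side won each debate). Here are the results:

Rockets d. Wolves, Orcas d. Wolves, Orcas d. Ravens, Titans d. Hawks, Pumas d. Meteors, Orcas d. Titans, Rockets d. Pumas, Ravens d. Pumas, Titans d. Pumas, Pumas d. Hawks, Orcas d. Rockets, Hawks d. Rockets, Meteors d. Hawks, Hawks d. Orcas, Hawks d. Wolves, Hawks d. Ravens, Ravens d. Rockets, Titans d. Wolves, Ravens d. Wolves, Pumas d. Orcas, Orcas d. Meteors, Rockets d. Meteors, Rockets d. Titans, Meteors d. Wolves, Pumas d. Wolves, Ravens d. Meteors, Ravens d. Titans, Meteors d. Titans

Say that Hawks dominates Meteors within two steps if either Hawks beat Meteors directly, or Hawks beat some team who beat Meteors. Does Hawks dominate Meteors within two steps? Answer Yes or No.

Hawks did not beat Meteors directly.
Hawks beat Orcas, Ravens, Rockets, Wolves. Of those, Orcas beat Meteors.

Yes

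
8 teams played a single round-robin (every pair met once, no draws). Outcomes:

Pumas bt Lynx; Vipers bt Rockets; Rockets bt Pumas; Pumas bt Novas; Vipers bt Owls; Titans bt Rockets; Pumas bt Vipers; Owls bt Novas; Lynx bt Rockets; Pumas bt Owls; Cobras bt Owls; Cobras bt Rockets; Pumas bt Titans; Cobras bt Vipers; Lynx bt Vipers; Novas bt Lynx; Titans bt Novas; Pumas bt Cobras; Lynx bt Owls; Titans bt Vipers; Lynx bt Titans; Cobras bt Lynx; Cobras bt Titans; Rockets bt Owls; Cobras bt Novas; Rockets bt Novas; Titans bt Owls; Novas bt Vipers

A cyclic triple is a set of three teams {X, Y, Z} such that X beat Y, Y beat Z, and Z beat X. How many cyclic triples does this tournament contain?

9

Win totals: Titans 4, Novas 2, Vipers 2, Owls 1, Lynx 4, Pumas 6, Cobras 6, Rockets 3.
A team with w wins dominates both others in C(w,2) triples; summing gives 6 + 1 + 1 + 0 + 6 + 15 + 15 + 3 = 47 transitive triples.
Total triples C(8,3) = 56, so cyclic triples = 56 − 47 = 9.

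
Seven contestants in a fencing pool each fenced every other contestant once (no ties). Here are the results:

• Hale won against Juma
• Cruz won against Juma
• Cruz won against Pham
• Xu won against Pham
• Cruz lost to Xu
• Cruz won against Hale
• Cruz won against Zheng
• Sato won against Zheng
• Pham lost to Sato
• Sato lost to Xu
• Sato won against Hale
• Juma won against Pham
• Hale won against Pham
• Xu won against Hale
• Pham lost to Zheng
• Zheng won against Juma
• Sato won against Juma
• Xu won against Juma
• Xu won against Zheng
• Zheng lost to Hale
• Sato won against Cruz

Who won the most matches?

Xu

Win totals: Cruz 4, Sato 5, Juma 1, Zheng 2, Xu 6, Pham 0, Hale 3.
Xu leads with 6 wins (next highest: 5).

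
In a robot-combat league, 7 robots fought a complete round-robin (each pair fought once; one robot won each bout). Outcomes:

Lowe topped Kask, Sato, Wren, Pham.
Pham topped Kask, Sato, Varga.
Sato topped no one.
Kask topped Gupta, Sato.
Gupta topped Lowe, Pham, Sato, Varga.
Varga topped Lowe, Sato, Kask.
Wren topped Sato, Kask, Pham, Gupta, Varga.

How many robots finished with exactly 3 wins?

2

Win totals: Gupta 4, Pham 3, Varga 3, Kask 2, Wren 5, Lowe 4, Sato 0.
Exactly 3: Pham, Varga — 2 robots.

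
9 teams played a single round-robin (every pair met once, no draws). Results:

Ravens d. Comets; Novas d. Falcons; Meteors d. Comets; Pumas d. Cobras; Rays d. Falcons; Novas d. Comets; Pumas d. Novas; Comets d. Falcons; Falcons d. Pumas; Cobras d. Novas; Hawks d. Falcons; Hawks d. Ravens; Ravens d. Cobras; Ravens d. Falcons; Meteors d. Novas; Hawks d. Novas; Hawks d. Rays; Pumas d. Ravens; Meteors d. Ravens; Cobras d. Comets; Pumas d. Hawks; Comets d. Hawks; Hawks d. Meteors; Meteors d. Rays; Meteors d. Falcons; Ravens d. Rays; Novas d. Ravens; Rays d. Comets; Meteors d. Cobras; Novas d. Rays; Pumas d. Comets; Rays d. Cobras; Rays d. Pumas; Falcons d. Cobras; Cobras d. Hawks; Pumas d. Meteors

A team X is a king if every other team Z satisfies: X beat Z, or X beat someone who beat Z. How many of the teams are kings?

Rays reaches everyone (king).
Pumas reaches everyone (king).
Ravens cannot reach Meteors in two steps.
Hawks reaches everyone (king).
Falcons cannot reach Rays in two steps.
Novas cannot reach Meteors in two steps.
Cobras cannot reach Pumas in two steps.
Comets reaches everyone (king).
Meteors reaches everyone (king).
Kings: Rays, Pumas, Hawks, Comets, Meteors — 5.

5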